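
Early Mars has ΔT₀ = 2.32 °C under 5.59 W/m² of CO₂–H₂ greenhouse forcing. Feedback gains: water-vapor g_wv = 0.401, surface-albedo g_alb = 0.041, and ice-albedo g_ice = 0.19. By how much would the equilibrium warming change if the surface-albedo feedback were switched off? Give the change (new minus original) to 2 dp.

-0.63 °C

Original: g = 0.632, ΔT = 2.32/(1−0.632) = 6.3043 °C.
Without surface-albedo: g' = 0.591, ΔT' = 2.32/(1−0.591) = 5.6724 °C.
Change = 5.6724 − 6.3043 = -0.63 °C.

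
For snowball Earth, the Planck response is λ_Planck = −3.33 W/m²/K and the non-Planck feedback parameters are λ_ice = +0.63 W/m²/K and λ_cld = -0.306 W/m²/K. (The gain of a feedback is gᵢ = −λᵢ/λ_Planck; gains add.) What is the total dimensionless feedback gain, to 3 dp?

0.097

Convert to gains: g_ice = 0.63/3.33 = 0.1892; g_cld = -0.306/3.33 = -0.09189.
Total gain g = 0.09731.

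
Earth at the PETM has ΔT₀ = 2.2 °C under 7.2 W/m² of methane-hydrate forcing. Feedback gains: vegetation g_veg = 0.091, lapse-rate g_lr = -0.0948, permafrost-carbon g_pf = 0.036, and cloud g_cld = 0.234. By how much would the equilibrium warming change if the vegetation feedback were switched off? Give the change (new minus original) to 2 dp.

Original: g = 0.2662, ΔT = 2.2/(1−0.2662) = 2.9981 °C.
Without vegetation: g' = 0.1752, ΔT' = 2.2/(1−0.1752) = 2.6673 °C.
Change = 2.6673 − 2.9981 = -0.33 °C.

-0.33 °C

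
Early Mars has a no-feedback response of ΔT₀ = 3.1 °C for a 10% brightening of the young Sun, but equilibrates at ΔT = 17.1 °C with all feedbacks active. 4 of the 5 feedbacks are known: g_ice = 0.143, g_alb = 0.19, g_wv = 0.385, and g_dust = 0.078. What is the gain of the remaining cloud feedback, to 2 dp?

0.02

Amplification A = ΔT/ΔT₀ = 17.1/3.1 = 5.516.
Total gain g = 1 − 1/A = 1 − 1/5.516 = 0.8187.
Known gains sum to 0.143 + 0.19 + 0.385 + 0.078 = 0.796.
g_cld = 0.8187 − 0.796 = 0.02.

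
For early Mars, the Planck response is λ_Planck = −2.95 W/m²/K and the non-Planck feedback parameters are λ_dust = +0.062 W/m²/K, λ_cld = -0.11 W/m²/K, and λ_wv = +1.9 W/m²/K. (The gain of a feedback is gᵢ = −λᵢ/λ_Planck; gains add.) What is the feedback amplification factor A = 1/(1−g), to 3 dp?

2.687

Convert to gains: g_dust = 0.062/2.95 = 0.02102; g_cld = -0.11/2.95 = -0.03729; g_wv = 1.9/2.95 = 0.6441.
Total gain g = 0.62783.
A = 1/(1 − 0.62783) = 2.687.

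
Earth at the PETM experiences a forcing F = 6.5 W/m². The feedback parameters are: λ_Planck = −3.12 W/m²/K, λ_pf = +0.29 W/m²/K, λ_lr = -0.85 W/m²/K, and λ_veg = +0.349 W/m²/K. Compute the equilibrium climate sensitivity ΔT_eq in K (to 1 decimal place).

Net feedback parameter λ = (−3.12) + (+0.29) + (-0.85) + (+0.349) = -3.331 W/m²/K.
ΔT = −F/λ = −6.5/(-3.331) = 2.0 K.

2.0 K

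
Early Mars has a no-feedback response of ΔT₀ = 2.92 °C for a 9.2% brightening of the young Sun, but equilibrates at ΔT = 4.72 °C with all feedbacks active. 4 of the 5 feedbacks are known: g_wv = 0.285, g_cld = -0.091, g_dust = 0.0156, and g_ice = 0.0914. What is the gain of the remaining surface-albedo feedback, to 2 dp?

Amplification A = ΔT/ΔT₀ = 4.72/2.92 = 1.616.
Total gain g = 1 − 1/A = 1 − 1/1.616 = 0.3812.
Known gains sum to 0.285 − 0.091 + 0.0156 + 0.0914 = 0.301.
g_alb = 0.3812 − 0.301 = 0.08.

0.08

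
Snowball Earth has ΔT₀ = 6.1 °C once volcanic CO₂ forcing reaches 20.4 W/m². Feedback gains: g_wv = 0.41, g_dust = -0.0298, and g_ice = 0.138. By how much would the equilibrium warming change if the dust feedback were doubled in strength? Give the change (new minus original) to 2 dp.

Original: g = 0.5182, ΔT = 6.1/(1−0.5182) = 12.6609 °C.
With doubled dust: g' = 0.4884, ΔT' = 6.1/(1−0.4884) = 11.9234 °C.
Change = 11.9234 − 12.6609 = -0.74 °C.

-0.74 °C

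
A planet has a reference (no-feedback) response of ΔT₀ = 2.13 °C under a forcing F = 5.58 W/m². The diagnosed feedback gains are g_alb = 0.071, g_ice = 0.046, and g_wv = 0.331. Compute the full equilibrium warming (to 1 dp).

Total gain g = 0.071 + 0.046 + 0.331 = 0.448.
Amplification A = 1/(1 − 0.448) = 1.812.
ΔT = 2.13 × 1.812 = 3.9 °C.

3.9 °C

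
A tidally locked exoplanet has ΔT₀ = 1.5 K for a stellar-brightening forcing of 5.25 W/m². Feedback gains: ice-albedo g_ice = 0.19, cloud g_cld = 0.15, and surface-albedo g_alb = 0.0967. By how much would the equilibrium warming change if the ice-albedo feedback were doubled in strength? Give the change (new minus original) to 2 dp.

Original: g = 0.4367, ΔT = 1.5/(1−0.4367) = 2.6629 K.
With doubled ice-albedo: g' = 0.6267, ΔT' = 1.5/(1−0.6267) = 4.0182 K.
Change = 4.0182 − 2.6629 = 1.36 K.

1.36 K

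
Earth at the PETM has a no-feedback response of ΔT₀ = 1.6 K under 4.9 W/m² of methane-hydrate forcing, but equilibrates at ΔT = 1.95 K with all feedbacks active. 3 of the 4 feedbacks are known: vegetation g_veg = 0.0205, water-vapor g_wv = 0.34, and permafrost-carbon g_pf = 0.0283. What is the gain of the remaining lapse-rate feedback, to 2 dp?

-0.21

Amplification A = ΔT/ΔT₀ = 1.95/1.6 = 1.219.
Total gain g = 1 − 1/A = 1 − 1/1.219 = 0.1797.
Known gains sum to 0.0205 + 0.34 + 0.0283 = 0.3888.
g_lr = 0.1797 − 0.3888 = -0.21.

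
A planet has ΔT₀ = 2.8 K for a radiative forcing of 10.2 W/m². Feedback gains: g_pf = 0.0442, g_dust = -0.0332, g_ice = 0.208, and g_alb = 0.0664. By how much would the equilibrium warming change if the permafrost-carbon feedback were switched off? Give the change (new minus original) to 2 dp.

Original: g = 0.2854, ΔT = 2.8/(1−0.2854) = 3.9183 K.
Without permafrost-carbon: g' = 0.2412, ΔT' = 2.8/(1−0.2412) = 3.6900 K.
Change = 3.6900 − 3.9183 = -0.23 K.

-0.23 K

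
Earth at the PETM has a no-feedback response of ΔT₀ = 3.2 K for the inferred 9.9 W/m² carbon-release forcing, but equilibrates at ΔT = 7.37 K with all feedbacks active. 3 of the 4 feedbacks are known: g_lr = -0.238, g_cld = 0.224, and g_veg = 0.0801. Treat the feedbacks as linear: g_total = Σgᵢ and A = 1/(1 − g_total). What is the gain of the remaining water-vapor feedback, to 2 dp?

0.50

Amplification A = ΔT/ΔT₀ = 7.37/3.2 = 2.303.
Total gain g = 1 − 1/A = 1 − 1/2.303 = 0.5658.
Known gains sum to -0.238 + 0.224 + 0.0801 = 0.0661.
g_wv = 0.5658 − 0.0661 = 0.50.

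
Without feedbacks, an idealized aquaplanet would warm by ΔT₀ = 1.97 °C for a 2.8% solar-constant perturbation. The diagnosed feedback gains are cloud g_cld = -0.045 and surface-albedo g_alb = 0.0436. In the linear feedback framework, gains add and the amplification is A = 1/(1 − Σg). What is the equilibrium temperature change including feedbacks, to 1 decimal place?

Total gain g = -0.045 + 0.0436 = -0.0014.
Amplification A = 1/(1 + 0.0014) = 0.9986.
ΔT = 1.97 × 0.9986 = 2.0 °C.

2.0 °C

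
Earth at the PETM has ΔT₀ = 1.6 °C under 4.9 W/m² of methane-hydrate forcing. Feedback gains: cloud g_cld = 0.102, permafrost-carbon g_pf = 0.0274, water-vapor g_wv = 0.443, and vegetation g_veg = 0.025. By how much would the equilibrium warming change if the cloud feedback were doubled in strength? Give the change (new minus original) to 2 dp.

Original: g = 0.5974, ΔT = 1.6/(1−0.5974) = 3.9742 °C.
With doubled cloud: g' = 0.6994, ΔT' = 1.6/(1−0.6994) = 5.3227 °C.
Change = 5.3227 − 3.9742 = 1.35 °C.

1.35 °C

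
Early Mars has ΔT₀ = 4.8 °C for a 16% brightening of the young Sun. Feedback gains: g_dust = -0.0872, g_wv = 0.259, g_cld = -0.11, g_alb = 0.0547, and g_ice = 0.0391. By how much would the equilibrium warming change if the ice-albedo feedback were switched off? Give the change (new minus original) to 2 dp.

-0.25 °C

Original: g = 0.1556, ΔT = 4.8/(1−0.1556) = 5.6845 °C.
Without ice-albedo: g' = 0.1165, ΔT' = 4.8/(1−0.1165) = 5.4329 °C.
Change = 5.4329 − 5.6845 = -0.25 °C.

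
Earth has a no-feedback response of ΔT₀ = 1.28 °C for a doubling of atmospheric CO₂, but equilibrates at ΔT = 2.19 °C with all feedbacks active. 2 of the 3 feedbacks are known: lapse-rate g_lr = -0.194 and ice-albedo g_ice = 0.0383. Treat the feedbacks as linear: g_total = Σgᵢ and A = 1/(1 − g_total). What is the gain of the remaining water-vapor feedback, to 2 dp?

0.57

Amplification A = ΔT/ΔT₀ = 2.19/1.28 = 1.711.
Total gain g = 1 − 1/A = 1 − 1/1.711 = 0.4155.
Known gains sum to -0.194 + 0.0383 = -0.1557.
g_wv = 0.4155 + 0.1557 = 0.57.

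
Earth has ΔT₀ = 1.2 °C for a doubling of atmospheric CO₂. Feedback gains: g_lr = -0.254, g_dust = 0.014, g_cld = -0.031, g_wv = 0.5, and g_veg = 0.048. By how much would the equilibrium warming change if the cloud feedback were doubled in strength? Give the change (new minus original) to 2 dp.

Original: g = 0.277, ΔT = 1.2/(1−0.277) = 1.6598 °C.
With doubled cloud: g' = 0.246, ΔT' = 1.2/(1−0.246) = 1.5915 °C.
Change = 1.5915 − 1.6598 = -0.07 °C.

-0.07 °C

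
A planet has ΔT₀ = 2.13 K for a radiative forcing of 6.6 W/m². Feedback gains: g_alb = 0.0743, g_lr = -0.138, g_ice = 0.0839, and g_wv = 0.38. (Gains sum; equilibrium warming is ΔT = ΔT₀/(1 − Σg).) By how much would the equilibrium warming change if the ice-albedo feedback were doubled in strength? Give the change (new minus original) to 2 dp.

0.58 K

Original: g = 0.4002, ΔT = 2.13/(1−0.4002) = 3.5512 K.
With doubled ice-albedo: g' = 0.4841, ΔT' = 2.13/(1−0.4841) = 4.1287 K.
Change = 4.1287 − 3.5512 = 0.58 K.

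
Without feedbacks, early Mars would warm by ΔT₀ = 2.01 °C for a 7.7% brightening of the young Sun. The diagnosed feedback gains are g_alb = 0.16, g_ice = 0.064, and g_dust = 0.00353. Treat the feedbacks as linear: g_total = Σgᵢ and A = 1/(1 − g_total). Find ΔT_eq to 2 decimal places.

2.60 °C

Total gain g = 0.16 + 0.064 + 0.00353 = 0.22753.
Amplification A = 1/(1 − 0.22753) = 1.295.
ΔT = 2.01 × 1.295 = 2.60 °C.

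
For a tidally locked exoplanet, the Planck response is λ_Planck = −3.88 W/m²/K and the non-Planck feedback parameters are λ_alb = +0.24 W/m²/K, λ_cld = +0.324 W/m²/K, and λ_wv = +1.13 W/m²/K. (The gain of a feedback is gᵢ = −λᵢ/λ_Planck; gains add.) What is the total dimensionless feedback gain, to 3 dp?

0.437

Convert to gains: g_alb = 0.24/3.88 = 0.06186; g_cld = 0.324/3.88 = 0.08351; g_wv = 1.13/3.88 = 0.2912.
Total gain g = 0.43657.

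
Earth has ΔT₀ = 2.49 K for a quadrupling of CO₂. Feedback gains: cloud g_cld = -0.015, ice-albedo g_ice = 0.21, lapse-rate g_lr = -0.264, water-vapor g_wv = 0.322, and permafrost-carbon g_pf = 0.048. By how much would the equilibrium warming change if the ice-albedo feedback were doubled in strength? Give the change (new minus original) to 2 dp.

Original: g = 0.301, ΔT = 2.49/(1−0.301) = 3.5622 K.
With doubled ice-albedo: g' = 0.511, ΔT' = 2.49/(1−0.511) = 5.0920 K.
Change = 5.0920 − 3.5622 = 1.53 K.

1.53 K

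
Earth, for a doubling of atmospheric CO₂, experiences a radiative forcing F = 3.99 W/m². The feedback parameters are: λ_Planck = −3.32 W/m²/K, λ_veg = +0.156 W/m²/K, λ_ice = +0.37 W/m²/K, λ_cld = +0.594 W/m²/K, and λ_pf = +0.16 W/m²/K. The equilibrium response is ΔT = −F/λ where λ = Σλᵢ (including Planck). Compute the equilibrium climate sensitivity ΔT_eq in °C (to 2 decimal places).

Net feedback parameter λ = (−3.32) + (+0.156) + (+0.37) + (+0.594) + (+0.16) = -2.04 W/m²/K.
ΔT = −F/λ = −3.99/(-2.04) = 1.96 °C.

1.96 °C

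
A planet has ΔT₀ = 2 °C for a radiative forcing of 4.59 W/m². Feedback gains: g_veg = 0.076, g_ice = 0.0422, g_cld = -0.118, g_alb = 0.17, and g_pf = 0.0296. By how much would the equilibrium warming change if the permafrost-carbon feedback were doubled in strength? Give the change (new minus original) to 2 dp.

Original: g = 0.1998, ΔT = 2/(1−0.1998) = 2.4994 °C.
With doubled permafrost-carbon: g' = 0.2294, ΔT' = 2/(1−0.2294) = 2.5954 °C.
Change = 2.5954 − 2.4994 = 0.10 °C.

0.10 °C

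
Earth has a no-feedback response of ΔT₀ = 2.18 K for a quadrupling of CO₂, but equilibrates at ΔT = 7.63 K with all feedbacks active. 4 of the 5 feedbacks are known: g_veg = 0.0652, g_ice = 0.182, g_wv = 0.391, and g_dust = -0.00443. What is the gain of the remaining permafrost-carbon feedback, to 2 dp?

0.08

Amplification A = ΔT/ΔT₀ = 7.63/2.18 = 3.5.
Total gain g = 1 − 1/A = 1 − 1/3.5 = 0.7143.
Known gains sum to 0.0652 + 0.182 + 0.391 − 0.00443 = 0.63377.
g_pf = 0.7143 − 0.63377 = 0.08.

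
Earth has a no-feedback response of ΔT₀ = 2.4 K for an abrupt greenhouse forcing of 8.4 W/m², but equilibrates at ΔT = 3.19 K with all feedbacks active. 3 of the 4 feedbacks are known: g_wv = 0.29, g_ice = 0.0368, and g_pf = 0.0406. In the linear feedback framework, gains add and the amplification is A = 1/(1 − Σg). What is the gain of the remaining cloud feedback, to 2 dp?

-0.12

Amplification A = ΔT/ΔT₀ = 3.19/2.4 = 1.329.
Total gain g = 1 − 1/A = 1 − 1/1.329 = 0.2476.
Known gains sum to 0.29 + 0.0368 + 0.0406 = 0.3674.
g_cld = 0.2476 − 0.3674 = -0.12.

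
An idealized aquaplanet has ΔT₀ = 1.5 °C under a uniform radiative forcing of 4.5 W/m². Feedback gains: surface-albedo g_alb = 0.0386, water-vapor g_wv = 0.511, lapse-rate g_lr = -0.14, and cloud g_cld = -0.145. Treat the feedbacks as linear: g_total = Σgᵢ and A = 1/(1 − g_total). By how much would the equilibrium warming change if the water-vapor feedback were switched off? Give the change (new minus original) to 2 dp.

-0.84 °C

Original: g = 0.2646, ΔT = 1.5/(1−0.2646) = 2.0397 °C.
Without water-vapor: g' = -0.2464, ΔT' = 1.5/(1+0.2464) = 1.2035 °C.
Change = 1.2035 − 2.0397 = -0.84 °C.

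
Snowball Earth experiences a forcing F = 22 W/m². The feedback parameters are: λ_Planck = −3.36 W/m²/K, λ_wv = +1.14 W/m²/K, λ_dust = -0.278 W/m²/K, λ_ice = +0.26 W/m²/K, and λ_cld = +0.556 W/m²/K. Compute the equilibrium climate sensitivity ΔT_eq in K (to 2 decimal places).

13.08 K

Net feedback parameter λ = (−3.36) + (+1.14) + (-0.278) + (+0.26) + (+0.556) = -1.682 W/m²/K.
ΔT = −F/λ = −22/(-1.682) = 13.08 K.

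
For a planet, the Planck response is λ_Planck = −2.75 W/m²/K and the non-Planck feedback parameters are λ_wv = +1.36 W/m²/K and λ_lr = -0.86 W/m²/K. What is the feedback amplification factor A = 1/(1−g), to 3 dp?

Convert to gains: g_wv = 1.36/2.75 = 0.4945; g_lr = -0.86/2.75 = -0.3127.
Total gain g = 0.1818.
A = 1/(1 − 0.1818) = 1.222.

1.222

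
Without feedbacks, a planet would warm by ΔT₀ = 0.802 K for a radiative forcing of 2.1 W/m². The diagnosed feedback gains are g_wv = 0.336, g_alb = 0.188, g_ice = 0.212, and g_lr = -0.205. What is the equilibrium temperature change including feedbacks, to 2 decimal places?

1.71 K

Total gain g = 0.336 + 0.188 + 0.212 − 0.205 = 0.531.
Amplification A = 1/(1 − 0.531) = 2.132.
ΔT = 0.802 × 2.132 = 1.71 K.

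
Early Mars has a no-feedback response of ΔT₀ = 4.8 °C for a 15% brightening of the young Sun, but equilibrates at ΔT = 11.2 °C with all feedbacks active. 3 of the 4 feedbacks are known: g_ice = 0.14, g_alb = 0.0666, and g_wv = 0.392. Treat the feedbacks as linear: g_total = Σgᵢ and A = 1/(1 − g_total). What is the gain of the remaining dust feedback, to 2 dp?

-0.03

Amplification A = ΔT/ΔT₀ = 11.2/4.8 = 2.333.
Total gain g = 1 − 1/A = 1 − 1/2.333 = 0.5714.
Known gains sum to 0.14 + 0.0666 + 0.392 = 0.5986.
g_dust = 0.5714 − 0.5986 = -0.03.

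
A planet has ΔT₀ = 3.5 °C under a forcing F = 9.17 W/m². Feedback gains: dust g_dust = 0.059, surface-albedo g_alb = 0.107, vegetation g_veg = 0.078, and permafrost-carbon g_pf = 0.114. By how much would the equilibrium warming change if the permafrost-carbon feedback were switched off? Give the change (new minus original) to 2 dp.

Original: g = 0.358, ΔT = 3.5/(1−0.358) = 5.4517 °C.
Without permafrost-carbon: g' = 0.244, ΔT' = 3.5/(1−0.244) = 4.6296 °C.
Change = 4.6296 − 5.4517 = -0.82 °C.

-0.82 °C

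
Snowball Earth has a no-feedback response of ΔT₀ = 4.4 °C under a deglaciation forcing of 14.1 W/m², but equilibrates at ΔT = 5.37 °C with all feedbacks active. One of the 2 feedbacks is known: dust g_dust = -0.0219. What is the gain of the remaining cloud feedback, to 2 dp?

Amplification A = ΔT/ΔT₀ = 5.37/4.4 = 1.22.
Total gain g = 1 − 1/A = 1 − 1/1.22 = 0.1803.
The known gain is -0.0219.
g_cld = 0.1803 + 0.0219 = 0.20.

0.20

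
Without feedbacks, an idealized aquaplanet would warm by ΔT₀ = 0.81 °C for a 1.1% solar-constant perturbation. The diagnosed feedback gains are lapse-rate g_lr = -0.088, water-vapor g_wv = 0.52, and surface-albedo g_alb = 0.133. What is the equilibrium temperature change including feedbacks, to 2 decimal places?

1.86 °C

Total gain g = -0.088 + 0.52 + 0.133 = 0.565.
Amplification A = 1/(1 − 0.565) = 2.299.
ΔT = 0.81 × 2.299 = 1.86 °C.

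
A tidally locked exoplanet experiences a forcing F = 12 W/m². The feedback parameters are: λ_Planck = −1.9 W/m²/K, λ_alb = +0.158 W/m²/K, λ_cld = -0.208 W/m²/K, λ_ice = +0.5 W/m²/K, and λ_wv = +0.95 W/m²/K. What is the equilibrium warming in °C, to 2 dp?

24.00 °C

Net feedback parameter λ = (−1.9) + (+0.158) + (-0.208) + (+0.5) + (+0.95) = -0.5 W/m²/K.
ΔT = −F/λ = −12/(-0.5) = 24.00 °C.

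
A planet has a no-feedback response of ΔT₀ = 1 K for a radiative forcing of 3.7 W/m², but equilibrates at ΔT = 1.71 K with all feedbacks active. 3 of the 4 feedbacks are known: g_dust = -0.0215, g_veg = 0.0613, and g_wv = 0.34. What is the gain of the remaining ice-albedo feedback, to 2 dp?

0.04

Amplification A = ΔT/ΔT₀ = 1.71/1 = 1.71.
Total gain g = 1 − 1/A = 1 − 1/1.71 = 0.4152.
Known gains sum to -0.0215 + 0.0613 + 0.34 = 0.3798.
g_ice = 0.4152 − 0.3798 = 0.04.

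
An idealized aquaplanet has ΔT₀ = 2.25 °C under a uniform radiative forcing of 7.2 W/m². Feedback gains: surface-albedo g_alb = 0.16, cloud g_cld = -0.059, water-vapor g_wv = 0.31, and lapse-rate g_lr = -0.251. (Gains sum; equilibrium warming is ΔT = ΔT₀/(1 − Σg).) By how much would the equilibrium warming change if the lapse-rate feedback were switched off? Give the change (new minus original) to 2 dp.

Original: g = 0.16, ΔT = 2.25/(1−0.16) = 2.6786 °C.
Without lapse-rate: g' = 0.411, ΔT' = 2.25/(1−0.411) = 3.8200 °C.
Change = 3.8200 − 2.6786 = 1.14 °C.

1.14 °C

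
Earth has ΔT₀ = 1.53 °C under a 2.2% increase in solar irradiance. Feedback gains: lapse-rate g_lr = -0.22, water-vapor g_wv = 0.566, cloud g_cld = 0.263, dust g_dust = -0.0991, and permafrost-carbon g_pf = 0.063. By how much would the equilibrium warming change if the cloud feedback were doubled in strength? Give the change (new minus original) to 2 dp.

5.74 °C

Original: g = 0.5729, ΔT = 1.53/(1−0.5729) = 3.5823 °C.
With doubled cloud: g' = 0.8359, ΔT' = 1.53/(1−0.8359) = 9.3236 °C.
Change = 9.3236 − 3.5823 = 5.74 °C.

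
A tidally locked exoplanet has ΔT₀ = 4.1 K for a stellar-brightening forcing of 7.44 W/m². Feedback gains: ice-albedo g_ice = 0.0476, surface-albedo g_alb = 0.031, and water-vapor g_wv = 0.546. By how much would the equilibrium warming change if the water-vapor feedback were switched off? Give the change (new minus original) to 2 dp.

Original: g = 0.6246, ΔT = 4.1/(1−0.6246) = 10.9217 K.
Without water-vapor: g' = 0.0786, ΔT' = 4.1/(1−0.0786) = 4.4498 K.
Change = 4.4498 − 10.9217 = -6.47 K.

-6.47 K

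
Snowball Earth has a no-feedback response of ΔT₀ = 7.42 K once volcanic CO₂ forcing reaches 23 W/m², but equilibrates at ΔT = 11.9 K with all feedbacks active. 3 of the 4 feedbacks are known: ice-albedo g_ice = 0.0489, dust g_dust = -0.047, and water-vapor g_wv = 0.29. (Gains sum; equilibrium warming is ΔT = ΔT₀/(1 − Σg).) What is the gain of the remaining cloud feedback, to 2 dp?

Amplification A = ΔT/ΔT₀ = 11.9/7.42 = 1.604.
Total gain g = 1 − 1/A = 1 − 1/1.604 = 0.3766.
Known gains sum to 0.0489 − 0.047 + 0.29 = 0.2919.
g_cld = 0.3766 − 0.2919 = 0.08.

0.08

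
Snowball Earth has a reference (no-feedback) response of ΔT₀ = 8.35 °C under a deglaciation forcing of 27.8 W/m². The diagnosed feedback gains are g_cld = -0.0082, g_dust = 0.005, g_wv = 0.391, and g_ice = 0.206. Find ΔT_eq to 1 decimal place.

Total gain g = -0.0082 + 0.005 + 0.391 + 0.206 = 0.5938.
Amplification A = 1/(1 − 0.5938) = 2.462.
ΔT = 8.35 × 2.462 = 20.6 °C.

20.6 °C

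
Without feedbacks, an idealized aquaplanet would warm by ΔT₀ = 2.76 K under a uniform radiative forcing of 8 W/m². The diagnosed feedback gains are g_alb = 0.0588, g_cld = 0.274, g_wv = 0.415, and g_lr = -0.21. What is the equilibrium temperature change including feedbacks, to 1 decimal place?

Total gain g = 0.0588 + 0.274 + 0.415 − 0.21 = 0.5378.
Amplification A = 1/(1 − 0.5378) = 2.164.
ΔT = 2.76 × 2.164 = 6.0 K.

6.0 K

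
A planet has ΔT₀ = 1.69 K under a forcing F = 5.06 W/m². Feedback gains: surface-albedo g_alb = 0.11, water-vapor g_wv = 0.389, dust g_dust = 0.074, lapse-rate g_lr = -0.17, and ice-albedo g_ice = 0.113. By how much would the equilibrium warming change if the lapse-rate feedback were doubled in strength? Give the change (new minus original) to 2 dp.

-0.91 K

Original: g = 0.516, ΔT = 1.69/(1−0.516) = 3.4917 K.
With doubled lapse-rate: g' = 0.346, ΔT' = 1.69/(1−0.346) = 2.5841 K.
Change = 2.5841 − 3.4917 = -0.91 K.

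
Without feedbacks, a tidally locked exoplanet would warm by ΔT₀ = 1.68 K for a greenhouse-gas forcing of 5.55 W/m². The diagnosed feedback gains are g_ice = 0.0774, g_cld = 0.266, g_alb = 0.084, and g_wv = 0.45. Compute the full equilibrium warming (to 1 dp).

13.7 K

Total gain g = 0.0774 + 0.266 + 0.084 + 0.45 = 0.8774.
Amplification A = 1/(1 − 0.8774) = 8.157.
ΔT = 1.68 × 8.157 = 13.7 K.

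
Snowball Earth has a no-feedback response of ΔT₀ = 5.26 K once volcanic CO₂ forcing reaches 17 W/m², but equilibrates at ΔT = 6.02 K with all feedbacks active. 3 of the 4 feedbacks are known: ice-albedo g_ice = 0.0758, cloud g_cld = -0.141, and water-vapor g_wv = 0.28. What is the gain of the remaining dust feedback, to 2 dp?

-0.09

Amplification A = ΔT/ΔT₀ = 6.02/5.26 = 1.144.
Total gain g = 1 − 1/A = 1 − 1/1.144 = 0.1259.
Known gains sum to 0.0758 − 0.141 + 0.28 = 0.2148.
g_dust = 0.1259 − 0.2148 = -0.09.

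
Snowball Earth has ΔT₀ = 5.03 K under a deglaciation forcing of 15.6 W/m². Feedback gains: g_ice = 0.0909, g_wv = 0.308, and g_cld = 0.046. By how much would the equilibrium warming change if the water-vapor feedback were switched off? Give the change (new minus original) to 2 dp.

Original: g = 0.4449, ΔT = 5.03/(1−0.4449) = 9.0614 K.
Without water-vapor: g' = 0.1369, ΔT' = 5.03/(1−0.1369) = 5.8278 K.
Change = 5.8278 − 9.0614 = -3.23 K.

-3.23 K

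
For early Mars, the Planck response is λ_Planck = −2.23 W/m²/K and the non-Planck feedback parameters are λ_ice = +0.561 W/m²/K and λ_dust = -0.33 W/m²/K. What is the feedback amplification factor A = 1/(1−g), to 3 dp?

Convert to gains: g_ice = 0.561/2.23 = 0.2516; g_dust = -0.33/2.23 = -0.148.
Total gain g = 0.1036.
A = 1/(1 − 0.1036) = 1.116.

1.116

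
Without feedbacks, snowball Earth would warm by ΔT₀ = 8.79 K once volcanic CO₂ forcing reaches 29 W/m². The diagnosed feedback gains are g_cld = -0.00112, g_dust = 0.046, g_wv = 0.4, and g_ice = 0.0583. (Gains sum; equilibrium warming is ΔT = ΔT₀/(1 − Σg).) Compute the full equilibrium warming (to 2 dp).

17.69 K

Total gain g = -0.00112 + 0.046 + 0.4 + 0.0583 = 0.50318.
Amplification A = 1/(1 − 0.50318) = 2.013.
ΔT = 8.79 × 2.013 = 17.69 K.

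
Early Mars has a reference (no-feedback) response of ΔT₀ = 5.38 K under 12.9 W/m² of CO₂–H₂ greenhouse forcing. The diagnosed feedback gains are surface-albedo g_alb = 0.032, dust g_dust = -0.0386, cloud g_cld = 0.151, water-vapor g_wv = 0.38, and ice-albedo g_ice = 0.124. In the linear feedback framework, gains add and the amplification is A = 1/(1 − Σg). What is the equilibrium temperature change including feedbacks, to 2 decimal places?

15.30 K

Total gain g = 0.032 − 0.0386 + 0.151 + 0.38 + 0.124 = 0.6484.
Amplification A = 1/(1 − 0.6484) = 2.844.
ΔT = 5.38 × 2.844 = 15.30 K.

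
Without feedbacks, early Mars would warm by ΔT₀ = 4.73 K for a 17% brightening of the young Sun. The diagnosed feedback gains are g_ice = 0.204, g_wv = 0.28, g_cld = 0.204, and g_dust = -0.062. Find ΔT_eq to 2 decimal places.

12.65 K

Total gain g = 0.204 + 0.28 + 0.204 − 0.062 = 0.626.
Amplification A = 1/(1 − 0.626) = 2.674.
ΔT = 4.73 × 2.674 = 12.65 K.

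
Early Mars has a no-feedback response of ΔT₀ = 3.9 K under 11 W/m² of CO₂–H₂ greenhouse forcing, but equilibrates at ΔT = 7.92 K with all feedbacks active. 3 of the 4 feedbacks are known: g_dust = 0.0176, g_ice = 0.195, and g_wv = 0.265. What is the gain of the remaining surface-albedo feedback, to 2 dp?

0.03

Amplification A = ΔT/ΔT₀ = 7.92/3.9 = 2.031.
Total gain g = 1 − 1/A = 1 − 1/2.031 = 0.5076.
Known gains sum to 0.0176 + 0.195 + 0.265 = 0.4776.
g_alb = 0.5076 − 0.4776 = 0.03.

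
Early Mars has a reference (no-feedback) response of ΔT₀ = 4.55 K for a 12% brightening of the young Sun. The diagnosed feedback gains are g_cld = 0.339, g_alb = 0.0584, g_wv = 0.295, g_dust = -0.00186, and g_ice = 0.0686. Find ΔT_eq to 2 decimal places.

Total gain g = 0.339 + 0.0584 + 0.295 − 0.00186 + 0.0686 = 0.75914.
Amplification A = 1/(1 − 0.75914) = 4.152.
ΔT = 4.55 × 4.152 = 18.89 K.

18.89 K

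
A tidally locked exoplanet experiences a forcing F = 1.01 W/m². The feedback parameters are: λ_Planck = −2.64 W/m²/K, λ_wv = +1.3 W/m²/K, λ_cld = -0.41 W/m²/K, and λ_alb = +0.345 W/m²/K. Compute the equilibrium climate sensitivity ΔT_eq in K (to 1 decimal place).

0.7 K

Net feedback parameter λ = (−2.64) + (+1.3) + (-0.41) + (+0.345) = -1.405 W/m²/K.
ΔT = −F/λ = −1.01/(-1.405) = 0.7 K.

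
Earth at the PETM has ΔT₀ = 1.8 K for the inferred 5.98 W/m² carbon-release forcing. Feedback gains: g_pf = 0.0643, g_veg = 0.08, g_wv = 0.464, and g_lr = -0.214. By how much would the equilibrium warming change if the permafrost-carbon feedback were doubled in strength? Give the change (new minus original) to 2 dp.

Original: g = 0.3943, ΔT = 1.8/(1−0.3943) = 2.9718 K.
With doubled permafrost-carbon: g' = 0.4586, ΔT' = 1.8/(1−0.4586) = 3.3247 K.
Change = 3.3247 − 2.9718 = 0.35 K.

0.35 K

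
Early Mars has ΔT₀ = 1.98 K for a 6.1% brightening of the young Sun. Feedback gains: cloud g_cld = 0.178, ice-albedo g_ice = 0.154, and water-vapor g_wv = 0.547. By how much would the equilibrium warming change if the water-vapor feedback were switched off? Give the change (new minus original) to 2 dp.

Original: g = 0.879, ΔT = 1.98/(1−0.879) = 16.3636 K.
Without water-vapor: g' = 0.332, ΔT' = 1.98/(1−0.332) = 2.9641 K.
Change = 2.9641 − 16.3636 = -13.40 K.

-13.40 K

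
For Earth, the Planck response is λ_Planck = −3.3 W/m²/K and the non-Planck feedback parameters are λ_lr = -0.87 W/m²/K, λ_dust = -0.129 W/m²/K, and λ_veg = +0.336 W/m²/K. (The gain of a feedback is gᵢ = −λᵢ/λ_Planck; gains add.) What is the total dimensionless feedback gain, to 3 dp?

Convert to gains: g_lr = -0.87/3.3 = -0.2636; g_dust = -0.129/3.3 = -0.03909; g_veg = 0.336/3.3 = 0.1018.
Total gain g = -0.20089.

-0.201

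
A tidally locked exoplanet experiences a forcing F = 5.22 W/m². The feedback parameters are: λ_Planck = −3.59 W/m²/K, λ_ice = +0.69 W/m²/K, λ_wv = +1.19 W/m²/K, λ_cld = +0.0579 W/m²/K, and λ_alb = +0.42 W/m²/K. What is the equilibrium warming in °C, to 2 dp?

Net feedback parameter λ = (−3.59) + (+0.69) + (+1.19) + (+0.0579) + (+0.42) = -1.2321 W/m²/K.
ΔT = −F/λ = −5.22/(-1.2321) = 4.24 °C.

4.24 °C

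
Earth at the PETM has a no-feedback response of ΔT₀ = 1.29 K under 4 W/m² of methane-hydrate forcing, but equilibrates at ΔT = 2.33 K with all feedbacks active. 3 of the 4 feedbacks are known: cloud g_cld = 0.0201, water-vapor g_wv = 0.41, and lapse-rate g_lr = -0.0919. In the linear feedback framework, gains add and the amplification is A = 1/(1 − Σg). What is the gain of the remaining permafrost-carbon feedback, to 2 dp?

0.11

Amplification A = ΔT/ΔT₀ = 2.33/1.29 = 1.806.
Total gain g = 1 − 1/A = 1 − 1/1.806 = 0.4463.
Known gains sum to 0.0201 + 0.41 − 0.0919 = 0.3382.
g_pf = 0.4463 − 0.3382 = 0.11.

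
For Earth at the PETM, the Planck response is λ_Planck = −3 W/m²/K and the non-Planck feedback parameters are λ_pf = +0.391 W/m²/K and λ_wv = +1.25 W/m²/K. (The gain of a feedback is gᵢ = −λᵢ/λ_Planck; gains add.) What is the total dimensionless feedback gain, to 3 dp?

0.547

Convert to gains: g_pf = 0.391/3 = 0.1303; g_wv = 1.25/3 = 0.4167.
Total gain g = 0.547.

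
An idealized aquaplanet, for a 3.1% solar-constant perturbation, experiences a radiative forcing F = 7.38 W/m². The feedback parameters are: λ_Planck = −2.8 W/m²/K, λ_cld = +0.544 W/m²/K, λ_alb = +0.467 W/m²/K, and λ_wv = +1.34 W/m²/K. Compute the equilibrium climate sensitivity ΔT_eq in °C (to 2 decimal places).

16.44 °C

Net feedback parameter λ = (−2.8) + (+0.544) + (+0.467) + (+1.34) = -0.449 W/m²/K.
ΔT = −F/λ = −7.38/(-0.449) = 16.44 °C.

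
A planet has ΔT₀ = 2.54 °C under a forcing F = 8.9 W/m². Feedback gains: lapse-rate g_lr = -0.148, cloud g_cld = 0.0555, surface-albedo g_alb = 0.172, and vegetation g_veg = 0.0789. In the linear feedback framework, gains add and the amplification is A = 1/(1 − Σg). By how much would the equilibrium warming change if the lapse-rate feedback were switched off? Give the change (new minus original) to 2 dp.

Original: g = 0.1584, ΔT = 2.54/(1−0.1584) = 3.0181 °C.
Without lapse-rate: g' = 0.3064, ΔT' = 2.54/(1−0.3064) = 3.6621 °C.
Change = 3.6621 − 3.0181 = 0.64 °C.

0.64 °C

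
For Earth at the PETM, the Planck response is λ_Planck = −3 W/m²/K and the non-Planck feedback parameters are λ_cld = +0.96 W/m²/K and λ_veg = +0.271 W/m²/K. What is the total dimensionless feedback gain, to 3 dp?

0.410

Convert to gains: g_cld = 0.96/3 = 0.32; g_veg = 0.271/3 = 0.09033.
Total gain g = 0.41033.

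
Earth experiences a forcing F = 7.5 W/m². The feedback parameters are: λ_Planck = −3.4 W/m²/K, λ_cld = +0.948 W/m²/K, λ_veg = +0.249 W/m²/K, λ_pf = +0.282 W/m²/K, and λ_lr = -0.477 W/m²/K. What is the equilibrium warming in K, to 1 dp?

Net feedback parameter λ = (−3.4) + (+0.948) + (+0.249) + (+0.282) + (-0.477) = -2.398 W/m²/K.
ΔT = −F/λ = −7.5/(-2.398) = 3.1 K.

3.1 K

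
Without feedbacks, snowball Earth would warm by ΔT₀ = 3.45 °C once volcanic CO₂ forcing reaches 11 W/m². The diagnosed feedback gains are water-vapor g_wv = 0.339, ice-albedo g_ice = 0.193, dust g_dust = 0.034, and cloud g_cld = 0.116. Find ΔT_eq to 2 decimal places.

10.85 °C

Total gain g = 0.339 + 0.193 + 0.034 + 0.116 = 0.682.
Amplification A = 1/(1 − 0.682) = 3.145.
ΔT = 3.45 × 3.145 = 10.85 °C.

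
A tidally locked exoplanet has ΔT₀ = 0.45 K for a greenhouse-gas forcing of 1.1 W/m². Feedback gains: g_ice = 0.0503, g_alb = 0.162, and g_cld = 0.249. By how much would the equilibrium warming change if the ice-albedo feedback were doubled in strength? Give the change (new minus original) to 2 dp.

0.09 K

Original: g = 0.4613, ΔT = 0.45/(1−0.4613) = 0.8353 K.
With doubled ice-albedo: g' = 0.5116, ΔT' = 0.45/(1−0.5116) = 0.9214 K.
Change = 0.9214 − 0.8353 = 0.09 K.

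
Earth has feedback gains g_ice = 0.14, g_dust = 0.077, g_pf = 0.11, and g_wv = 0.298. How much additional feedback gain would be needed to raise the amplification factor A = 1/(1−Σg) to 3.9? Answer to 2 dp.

Current total gain = 0.625.
Target gain for A = 3.9: g* = 1 − 1/3.9 = 0.7436.
Additional gain needed = 0.7436 − 0.625 = 0.12.

0.12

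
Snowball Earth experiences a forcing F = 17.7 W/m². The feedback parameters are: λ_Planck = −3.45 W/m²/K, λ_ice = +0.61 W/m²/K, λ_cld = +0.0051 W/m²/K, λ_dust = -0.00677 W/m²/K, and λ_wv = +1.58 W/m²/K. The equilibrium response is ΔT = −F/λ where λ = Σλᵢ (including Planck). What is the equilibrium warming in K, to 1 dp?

Net feedback parameter λ = (−3.45) + (+0.61) + (+0.0051) + (-0.00677) + (+1.58) = -1.26167 W/m²/K.
ΔT = −F/λ = −17.7/(-1.26167) = 14.0 K.

14.0 K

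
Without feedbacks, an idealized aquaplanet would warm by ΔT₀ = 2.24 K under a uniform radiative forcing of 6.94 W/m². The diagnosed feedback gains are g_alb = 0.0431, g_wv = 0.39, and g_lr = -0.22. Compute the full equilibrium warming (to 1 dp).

2.8 K

Total gain g = 0.0431 + 0.39 − 0.22 = 0.2131.
Amplification A = 1/(1 − 0.2131) = 1.271.
ΔT = 2.24 × 1.271 = 2.8 K.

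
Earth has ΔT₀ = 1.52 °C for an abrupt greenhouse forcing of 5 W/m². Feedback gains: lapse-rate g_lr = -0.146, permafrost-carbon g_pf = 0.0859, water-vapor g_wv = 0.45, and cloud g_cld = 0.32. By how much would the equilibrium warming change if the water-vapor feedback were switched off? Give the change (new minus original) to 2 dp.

Original: g = 0.7099, ΔT = 1.52/(1−0.7099) = 5.2396 °C.
Without water-vapor: g' = 0.2599, ΔT' = 1.52/(1−0.2599) = 2.0538 °C.
Change = 2.0538 − 5.2396 = -3.19 °C.

-3.19 °C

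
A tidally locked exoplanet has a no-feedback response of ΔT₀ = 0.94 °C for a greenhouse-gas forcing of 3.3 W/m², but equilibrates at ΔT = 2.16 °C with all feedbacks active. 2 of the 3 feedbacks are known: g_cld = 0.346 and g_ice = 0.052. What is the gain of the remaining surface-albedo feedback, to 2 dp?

0.17

Amplification A = ΔT/ΔT₀ = 2.16/0.94 = 2.298.
Total gain g = 1 − 1/A = 1 − 1/2.298 = 0.5648.
Known gains sum to 0.346 + 0.052 = 0.398.
g_alb = 0.5648 − 0.398 = 0.17.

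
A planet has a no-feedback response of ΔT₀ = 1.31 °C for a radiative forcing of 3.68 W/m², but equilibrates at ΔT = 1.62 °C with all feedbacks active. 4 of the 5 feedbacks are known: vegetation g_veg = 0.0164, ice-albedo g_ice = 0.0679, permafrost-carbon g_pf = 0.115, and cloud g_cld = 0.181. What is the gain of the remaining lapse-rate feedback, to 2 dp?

-0.19

Amplification A = ΔT/ΔT₀ = 1.62/1.31 = 1.237.
Total gain g = 1 − 1/A = 1 − 1/1.237 = 0.1916.
Known gains sum to 0.0164 + 0.0679 + 0.115 + 0.181 = 0.3803.
g_lr = 0.1916 − 0.3803 = -0.19.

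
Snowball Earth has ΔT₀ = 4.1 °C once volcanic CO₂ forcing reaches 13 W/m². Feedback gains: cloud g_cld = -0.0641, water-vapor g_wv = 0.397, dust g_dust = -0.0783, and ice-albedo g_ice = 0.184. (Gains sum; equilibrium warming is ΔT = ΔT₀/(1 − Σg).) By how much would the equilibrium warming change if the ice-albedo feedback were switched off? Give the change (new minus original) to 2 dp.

Original: g = 0.4386, ΔT = 4.1/(1−0.4386) = 7.3032 °C.
Without ice-albedo: g' = 0.2546, ΔT' = 4.1/(1−0.2546) = 5.5004 °C.
Change = 5.5004 − 7.3032 = -1.80 °C.

-1.80 °C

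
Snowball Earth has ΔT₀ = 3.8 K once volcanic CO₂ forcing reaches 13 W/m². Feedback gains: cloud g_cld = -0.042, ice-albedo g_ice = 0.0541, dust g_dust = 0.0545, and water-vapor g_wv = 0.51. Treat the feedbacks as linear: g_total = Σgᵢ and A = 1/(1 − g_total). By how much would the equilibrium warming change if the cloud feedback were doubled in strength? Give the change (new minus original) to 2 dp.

-0.81 K

Original: g = 0.5766, ΔT = 3.8/(1−0.5766) = 8.9750 K.
With doubled cloud: g' = 0.5346, ΔT' = 3.8/(1−0.5346) = 8.1650 K.
Change = 8.1650 − 8.9750 = -0.81 K.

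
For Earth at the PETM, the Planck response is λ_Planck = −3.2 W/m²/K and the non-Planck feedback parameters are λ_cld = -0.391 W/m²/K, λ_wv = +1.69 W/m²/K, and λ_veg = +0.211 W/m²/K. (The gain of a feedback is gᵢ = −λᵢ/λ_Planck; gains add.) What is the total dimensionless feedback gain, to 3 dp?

0.472

Convert to gains: g_cld = -0.391/3.2 = -0.1222; g_wv = 1.69/3.2 = 0.5281; g_veg = 0.211/3.2 = 0.06594.
Total gain g = 0.47184.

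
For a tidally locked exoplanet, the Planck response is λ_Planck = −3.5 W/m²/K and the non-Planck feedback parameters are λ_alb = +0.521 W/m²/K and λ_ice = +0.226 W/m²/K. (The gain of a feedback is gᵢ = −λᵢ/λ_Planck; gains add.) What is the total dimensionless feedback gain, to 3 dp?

Convert to gains: g_alb = 0.521/3.5 = 0.1489; g_ice = 0.226/3.5 = 0.06457.
Total gain g = 0.21347.

0.213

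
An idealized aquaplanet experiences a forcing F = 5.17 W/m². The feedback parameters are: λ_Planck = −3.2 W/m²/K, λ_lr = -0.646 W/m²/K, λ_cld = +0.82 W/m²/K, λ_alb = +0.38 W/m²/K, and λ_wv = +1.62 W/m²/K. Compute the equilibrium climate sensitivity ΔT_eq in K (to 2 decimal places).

Net feedback parameter λ = (−3.2) + (-0.646) + (+0.82) + (+0.38) + (+1.62) = -1.026 W/m²/K.
ΔT = −F/λ = −5.17/(-1.026) = 5.04 K.

5.04 K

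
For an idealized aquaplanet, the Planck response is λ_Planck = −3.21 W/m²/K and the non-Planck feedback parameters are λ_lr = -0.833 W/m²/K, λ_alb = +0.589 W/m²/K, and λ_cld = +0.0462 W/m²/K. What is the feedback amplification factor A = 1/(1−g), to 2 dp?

0.94

Convert to gains: g_lr = -0.833/3.21 = -0.2595; g_alb = 0.589/3.21 = 0.1835; g_cld = 0.0462/3.21 = 0.01439.
Total gain g = -0.06161.
A = 1/(1 + 0.06161) = 0.94.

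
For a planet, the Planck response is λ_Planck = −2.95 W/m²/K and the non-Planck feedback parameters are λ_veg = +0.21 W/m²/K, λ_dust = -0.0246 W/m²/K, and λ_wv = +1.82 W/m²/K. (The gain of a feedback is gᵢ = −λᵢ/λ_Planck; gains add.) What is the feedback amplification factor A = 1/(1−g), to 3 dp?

3.123

Convert to gains: g_veg = 0.21/2.95 = 0.07119; g_dust = -0.0246/2.95 = -0.008339; g_wv = 1.82/2.95 = 0.6169.
Total gain g = 0.679751.
A = 1/(1 − 0.679751) = 3.123.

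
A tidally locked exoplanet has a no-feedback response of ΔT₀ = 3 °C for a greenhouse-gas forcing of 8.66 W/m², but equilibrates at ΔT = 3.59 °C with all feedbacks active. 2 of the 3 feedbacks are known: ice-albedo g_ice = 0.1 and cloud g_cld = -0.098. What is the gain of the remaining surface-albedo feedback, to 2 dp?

Amplification A = ΔT/ΔT₀ = 3.59/3 = 1.197.
Total gain g = 1 − 1/A = 1 − 1/1.197 = 0.1646.
Known gains sum to 0.1 − 0.098 = 0.002.
g_alb = 0.1646 − 0.002 = 0.16.

0.16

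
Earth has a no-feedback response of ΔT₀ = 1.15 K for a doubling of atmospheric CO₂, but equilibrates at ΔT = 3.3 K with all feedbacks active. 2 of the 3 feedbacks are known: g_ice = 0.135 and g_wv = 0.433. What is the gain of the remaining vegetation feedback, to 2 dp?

0.08

Amplification A = ΔT/ΔT₀ = 3.3/1.15 = 2.87.
Total gain g = 1 − 1/A = 1 − 1/2.87 = 0.6516.
Known gains sum to 0.135 + 0.433 = 0.568.
g_veg = 0.6516 − 0.568 = 0.08.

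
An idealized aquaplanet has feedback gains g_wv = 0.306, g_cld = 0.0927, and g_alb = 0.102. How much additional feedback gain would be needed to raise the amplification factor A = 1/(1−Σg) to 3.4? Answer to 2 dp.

0.21

Current total gain = 0.5007.
Target gain for A = 3.4: g* = 1 − 1/3.4 = 0.7059.
Additional gain needed = 0.7059 − 0.5007 = 0.21.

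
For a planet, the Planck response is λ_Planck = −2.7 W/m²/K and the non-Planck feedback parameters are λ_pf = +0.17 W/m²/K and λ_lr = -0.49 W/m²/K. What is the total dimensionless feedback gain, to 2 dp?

Convert to gains: g_pf = 0.17/2.7 = 0.06296; g_lr = -0.49/2.7 = -0.1815.
Total gain g = -0.11854.

-0.12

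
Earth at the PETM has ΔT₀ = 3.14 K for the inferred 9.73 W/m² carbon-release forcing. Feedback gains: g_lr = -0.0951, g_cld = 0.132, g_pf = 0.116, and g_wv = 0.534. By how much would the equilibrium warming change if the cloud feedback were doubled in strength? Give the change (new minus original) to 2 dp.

7.31 K

Original: g = 0.6869, ΔT = 3.14/(1−0.6869) = 10.0287 K.
With doubled cloud: g' = 0.8189, ΔT' = 3.14/(1−0.8189) = 17.3385 K.
Change = 17.3385 − 10.0287 = 7.31 K.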